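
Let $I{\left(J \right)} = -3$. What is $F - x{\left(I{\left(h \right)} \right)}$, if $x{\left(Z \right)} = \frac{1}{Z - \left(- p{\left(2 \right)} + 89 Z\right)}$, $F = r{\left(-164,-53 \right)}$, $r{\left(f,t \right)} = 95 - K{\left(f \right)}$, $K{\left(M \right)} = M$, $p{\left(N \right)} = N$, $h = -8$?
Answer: $\frac{68893}{266} \approx 259.0$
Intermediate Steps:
$r{\left(f,t \right)} = 95 - f$
$F = 259$ ($F = 95 - -164 = 95 + 164 = 259$)
$x{\left(Z \right)} = \frac{1}{2 - 88 Z}$ ($x{\left(Z \right)} = \frac{1}{Z - \left(-2 + 89 Z\right)} = \frac{1}{2 - 88 Z}$)
$F - x{\left(I{\left(h \right)} \right)} = 259 - - \frac{1}{-2 + 88 \left(-3\right)} = 259 - - \frac{1}{-2 - 264} = 259 - - \frac{1}{-266} = 259 - \left(-1\right) \left(- \frac{1}{266}\right) = 259 - \frac{1}{266} = \frac{68893}{266}$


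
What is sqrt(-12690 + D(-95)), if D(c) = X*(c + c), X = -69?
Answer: 2*sqrt(105) ≈ 20.494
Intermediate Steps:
D(c) = -138*c (D(c) = -69*(c + c) = -138*c)
sqrt(-12690 + D(-95)) = sqrt(-12690 - 138*(-95)) = sqrt(-12690 + 13110) = sqrt(420) = 2*sqrt(105)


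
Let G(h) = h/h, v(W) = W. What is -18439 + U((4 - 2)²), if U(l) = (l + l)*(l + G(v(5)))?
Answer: -18399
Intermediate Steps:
G(h) = 1
U(l) = 2*l*(1 + l) (U(l) = (l + l)*(l + 1) = (2*l)*(1 + l) = 2*l*(1 + l))
-18439 + U((4 - 2)²) = -18439 + 2*(4 - 2)²*(1 + (4 - 2)²) = -18439 + 2*2²*(1 + 2²) = -18439 + 2*4*(1 + 4) = -18439 + 2*4*5 = -18439 + 40 = -18399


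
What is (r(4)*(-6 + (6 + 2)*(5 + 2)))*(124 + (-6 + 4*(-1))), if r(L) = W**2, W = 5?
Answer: 142500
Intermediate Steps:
r(L) = 25 (r(L) = 5**2 = 25)
(r(4)*(-6 + (6 + 2)*(5 + 2)))*(124 + (-6 + 4*(-1))) = (25*(-6 + (6 + 2)*(5 + 2)))*(124 + (-6 + 4*(-1))) = (25*(-6 + 8*7))*(124 + (-6 - 4)) = (25*(-6 + 56))*(124 - 10) = (25*50)*114 = 1250*114 = 142500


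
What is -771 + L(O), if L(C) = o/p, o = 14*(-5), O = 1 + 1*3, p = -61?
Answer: -46961/61 ≈ -769.85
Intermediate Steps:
O = 4 (O = 1 + 3 = 4)
o = -70
L(C) = 70/61 (L(C) = -70/(-61) = -70*(-1/61) = 70/61)
-771 + L(O) = -771 + 70/61 = -46961/61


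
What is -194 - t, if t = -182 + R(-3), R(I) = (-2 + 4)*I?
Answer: -6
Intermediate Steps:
R(I) = 2*I
t = -188 (t = -182 + 2*(-3) = -182 - 6 = -188)
-194 - t = -194 - 1*(-188) = -194 + 188 = -6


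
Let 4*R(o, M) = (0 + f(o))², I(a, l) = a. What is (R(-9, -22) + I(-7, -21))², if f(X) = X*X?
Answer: 42680089/16 ≈ 2.6675e+6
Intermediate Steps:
f(X) = X²
R(o, M) = o⁴/4 (R(o, M) = (0 + o²)²/4 = (o²)²/4 = o⁴/4)
(R(-9, -22) + I(-7, -21))² = ((¼)*(-9)⁴ - 7)² = ((¼)*6561 - 7)² = (6561/4 - 7)² = (6533/4)² = 42680089/16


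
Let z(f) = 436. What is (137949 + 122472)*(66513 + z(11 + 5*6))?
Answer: 17434925529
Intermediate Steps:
(137949 + 122472)*(66513 + z(11 + 5*6)) = (137949 + 122472)*(66513 + 436) = 260421*66949 = 17434925529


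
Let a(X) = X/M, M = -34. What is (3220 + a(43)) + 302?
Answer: 119705/34 ≈ 3520.7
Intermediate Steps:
a(X) = -X/34 (a(X) = X/(-34) = X*(-1/34) = -X/34)
(3220 + a(43)) + 302 = (3220 - 1/34*43) + 302 = (3220 - 43/34) + 302 = 109437/34 + 302 = 119705/34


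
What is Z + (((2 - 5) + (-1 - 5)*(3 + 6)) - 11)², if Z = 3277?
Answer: 7901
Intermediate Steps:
Z + (((2 - 5) + (-1 - 5)*(3 + 6)) - 11)² = 3277 + (((2 - 5) + (-1 - 5)*(3 + 6)) - 11)² = 3277 + ((-3 - 6*9) - 11)² = 3277 + ((-3 - 54) - 11)² = 3277 + (-57 - 11)² = 3277 + (-68)² = 3277 + 4624 = 7901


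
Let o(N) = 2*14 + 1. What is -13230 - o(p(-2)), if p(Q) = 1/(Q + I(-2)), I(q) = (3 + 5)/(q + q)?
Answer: -13259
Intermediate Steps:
I(q) = 4/q (I(q) = 8/((2*q)) = 8*(1/(2*q)) = 4/q)
p(Q) = 1/(-2 + Q) (p(Q) = 1/(Q + 4/(-2)) = 1/(Q + 4*(-½)) = 1/(Q - 2) = 1/(-2 + Q))
o(N) = 29 (o(N) = 28 + 1 = 29)
-13230 - o(p(-2)) = -13230 - 1*29 = -13230 - 29 = -13259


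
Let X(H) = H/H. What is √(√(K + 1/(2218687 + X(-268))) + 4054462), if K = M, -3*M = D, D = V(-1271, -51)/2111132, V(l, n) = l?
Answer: √(195451515492108406263374097888 + 109779919566*√38783679078105552963)/219559839132 ≈ 2013.6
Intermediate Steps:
X(H) = 1
D = -1271/2111132 ≈ -0.00060205
M = 1271/6333396 (M = -⅓*(-1271/2111132) = 1271/6333396 ≈ 0.00020068)
K = 1271/6333396 ≈ 0.00020068
√(√(K + 1/(2218687 + X(-268))) + 4054462) = √(√(1271/6333396 + 1/(2218687 + 1)) + 4054462) = √(√(1271/6333396 + 1/2218688) + 4054462) = √(√(706571461/3512957426112) + 4054462) = √(√38783679078105552963/439119678264 + 4054462) = √(4054462 + √38783679078105552963/439119678264)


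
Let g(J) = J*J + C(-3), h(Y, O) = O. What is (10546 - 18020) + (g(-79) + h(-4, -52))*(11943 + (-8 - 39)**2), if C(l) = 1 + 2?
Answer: 87621710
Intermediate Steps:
C(l) = 3
g(J) = 3 + J**2 (g(J) = J*J + 3 = J**2 + 3 = 3 + J**2)
(10546 - 18020) + (g(-79) + h(-4, -52))*(11943 + (-8 - 39)**2) = (10546 - 18020) + ((3 + (-79)**2) - 52)*(11943 + (-8 - 39)**2) = -7474 + ((3 + 6241) - 52)*(11943 + (-47)**2) = -7474 + (6244 - 52)*(11943 + 2209) = -7474 + 6192*14152 = -7474 + 87629184 = 87621710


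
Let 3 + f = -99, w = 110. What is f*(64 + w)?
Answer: -17748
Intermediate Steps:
f = -102 (f = -3 - 99 = -102)
f*(64 + w) = -102*(64 + 110) = -102*174 = -17748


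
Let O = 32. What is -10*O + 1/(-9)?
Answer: -2881/9 ≈ -320.11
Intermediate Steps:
-10*O + 1/(-9) = -10*32 + 1/(-9) = -320 - ⅑ = -2881/9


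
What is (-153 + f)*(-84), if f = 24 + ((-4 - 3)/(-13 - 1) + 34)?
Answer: 7938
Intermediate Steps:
f = 117/2 (f = 24 + (-7/(-14) + 34) = 24 + (-7*(-1/14) + 34) = 24 + (1/2 + 34) = 24 + 69/2 = 117/2 ≈ 58.500)
(-153 + f)*(-84) = (-153 + 117/2)*(-84) = -189/2*(-84) = 7938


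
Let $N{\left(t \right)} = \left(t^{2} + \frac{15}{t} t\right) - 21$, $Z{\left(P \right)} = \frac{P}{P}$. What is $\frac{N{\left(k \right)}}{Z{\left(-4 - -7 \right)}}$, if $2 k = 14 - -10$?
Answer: $138$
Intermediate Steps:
$k = 12$ ($k = \frac{14 - -10}{2} = \frac{14 + 10}{2} = \frac{1}{2} \cdot 24 = 12$)
$Z{\left(P \right)} = 1$
$N{\left(t \right)} = -6 + t^{2}$ ($N{\left(t \right)} = \left(t^{2} + 15\right) - 21 = \left(15 + t^{2}\right) - 21 = -6 + t^{2}$)
$\frac{N{\left(k \right)}}{Z{\left(-4 - -7 \right)}} = \frac{-6 + 12^{2}}{1} = \left(-6 + 144\right) 1 = 138 \cdot 1 = 138$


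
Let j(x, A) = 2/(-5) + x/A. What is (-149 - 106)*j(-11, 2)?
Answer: 3009/2 ≈ 1504.5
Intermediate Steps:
j(x, A) = -⅖ + x/A (j(x, A) = 2*(-⅕) + x/A = -⅖ + x/A)
(-149 - 106)*j(-11, 2) = (-149 - 106)*(-⅖ - 11/2) = -255*(-⅖ - 11*½) = -255*(-⅖ - 11/2) = -255*(-59/10) = 3009/2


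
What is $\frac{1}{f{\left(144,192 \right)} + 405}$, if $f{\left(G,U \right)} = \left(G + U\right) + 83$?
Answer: $\frac{1}{824} \approx 0.0012136$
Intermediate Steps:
$f{\left(G,U \right)} = 83 + G + U$
$\frac{1}{f{\left(144,192 \right)} + 405} = \frac{1}{\left(83 + 144 + 192\right) + 405} = \frac{1}{419 + 405} = \frac{1}{824}$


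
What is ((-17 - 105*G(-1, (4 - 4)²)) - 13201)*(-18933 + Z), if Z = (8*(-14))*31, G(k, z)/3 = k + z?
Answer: 289091715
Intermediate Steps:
G(k, z) = 3*k + 3*z (G(k, z) = 3*(k + z) = 3*k + 3*z)
Z = -3472 (Z = -112*31 = -3472)
((-17 - 105*G(-1, (4 - 4)²)) - 13201)*(-18933 + Z) = ((-17 - 105*(3*(-1) + 3*(4 - 4)²)) - 13201)*(-18933 - 3472) = ((-17 - 105*(-3 + 3*0²)) - 13201)*(-22405) = ((-17 - 105*(-3 + 3*0)) - 13201)*(-22405) = ((-17 - 105*(-3 + 0)) - 13201)*(-22405) = ((-17 - 105*(-3)) - 13201)*(-22405) = ((-17 + 315) - 13201)*(-22405) = (298 - 13201)*(-22405) = -12903*(-22405) = 289091715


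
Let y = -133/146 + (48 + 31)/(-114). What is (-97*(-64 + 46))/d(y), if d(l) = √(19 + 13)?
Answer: 873*√2/4 ≈ 308.65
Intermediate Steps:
y = -6674/4161 (y = -133*1/146 + 79*(-1/114) = -133/146 - 79/114 = -6674/4161 ≈ -1.6039)
d(l) = 4*√2 (d(l) = √32 = 4*√2)
(-97*(-64 + 46))/d(y) = (-97*(-64 + 46))/((4*√2)) = (-97*(-18))*(√2/8) = 1746*(√2/8) = 873*√2/4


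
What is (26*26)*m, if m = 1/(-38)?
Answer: -338/19 ≈ -17.789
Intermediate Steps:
m = -1/38 ≈ -0.026316
(26*26)*m = (26*26)*(-1/38) = 676*(-1/38) = -338/19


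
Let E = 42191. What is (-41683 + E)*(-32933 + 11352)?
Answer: -10963148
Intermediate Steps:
(-41683 + E)*(-32933 + 11352) = (-41683 + 42191)*(-32933 + 11352) = 508*(-21581) = -10963148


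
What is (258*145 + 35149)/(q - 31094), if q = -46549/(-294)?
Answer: -21332346/9095087 ≈ -2.3455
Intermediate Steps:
q = 46549/294 (q = -46549*(-1/294) = 46549/294 ≈ 158.33)
(258*145 + 35149)/(q - 31094) = (258*145 + 35149)/(46549/294 - 31094) = (37410 + 35149)/(-9095087/294) = 72559*(-294/9095087) = -21332346/9095087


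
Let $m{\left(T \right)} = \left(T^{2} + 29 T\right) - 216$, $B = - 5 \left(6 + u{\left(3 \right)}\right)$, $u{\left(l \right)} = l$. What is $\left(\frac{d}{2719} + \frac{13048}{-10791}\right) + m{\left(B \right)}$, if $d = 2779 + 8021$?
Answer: $\frac{14868792704}{29340729} \approx 506.76$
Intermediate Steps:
$d = 10800$
$B = -45$ ($B = - 5 \left(6 + 3\right) = \left(-5\right) 9 = -45$)
$m{\left(T \right)} = -216 + T^{2} + 29 T$
$\left(\frac{d}{2719} + \frac{13048}{-10791}\right) + m{\left(B \right)} = \left(\frac{10800}{2719} + \frac{13048}{-10791}\right) + \left(-216 + \left(-45\right)^{2} + 29 \left(-45\right)\right) = \left(10800 \cdot \frac{1}{2719} + 13048 \left(- \frac{1}{10791}\right)\right) - -504 = \left(\frac{10800}{2719} - \frac{13048}{10791}\right) + 504 = \frac{81065288}{29340729} + 504 = \frac{14868792704}{29340729}$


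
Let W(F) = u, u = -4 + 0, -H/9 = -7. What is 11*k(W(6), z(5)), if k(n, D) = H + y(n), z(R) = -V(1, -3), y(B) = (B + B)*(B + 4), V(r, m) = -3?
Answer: 693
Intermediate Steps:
H = 63 (H = -9*(-7) = 63)
y(B) = 2*B*(4 + B) (y(B) = (2*B)*(4 + B) = 2*B*(4 + B))
u = -4
W(F) = -4
z(R) = 3 (z(R) = -1*(-3) = 3)
k(n, D) = 63 + 2*n*(4 + n)
11*k(W(6), z(5)) = 11*(63 + 2*(-4)*(4 - 4)) = 11*(63 + 2*(-4)*0) = 11*(63 + 0) = 11*63 = 693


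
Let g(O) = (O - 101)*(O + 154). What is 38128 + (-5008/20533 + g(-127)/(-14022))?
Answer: 32098335450/841853 ≈ 38128.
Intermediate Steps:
g(O) = (-101 + O)*(154 + O)
38128 + (-5008/20533 + g(-127)/(-14022)) = 38128 + (-5008/20533 + (-15554 + (-127)² + 53*(-127))/(-14022)) = 38128 + (-5008*1/20533 + (-15554 + 16129 - 6731)*(-1/14022)) = 38128 + (-5008/20533 - 6156*(-1/14022)) = 38128 + (-5008/20533 + 18/41) = 38128 + 164266/841853 = 32098335450/841853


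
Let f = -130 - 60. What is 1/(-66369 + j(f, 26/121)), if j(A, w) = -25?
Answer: -1/66394 ≈ -1.5062e-5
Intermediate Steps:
f = -190
1/(-66369 + j(f, 26/121)) = 1/(-66369 - 25) = 1/(-66394) = -1/66394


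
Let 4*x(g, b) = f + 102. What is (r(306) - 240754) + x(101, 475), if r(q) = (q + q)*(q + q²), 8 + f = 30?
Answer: 57251781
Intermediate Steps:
f = 22 (f = -8 + 30 = 22)
x(g, b) = 31 (x(g, b) = (22 + 102)/4 = (¼)*124 = 31)
r(q) = 2*q*(q + q²) (r(q) = (2*q)*(q + q²) = 2*q*(q + q²))
(r(306) - 240754) + x(101, 475) = (2*306²*(1 + 306) - 240754) + 31 = (2*93636*307 - 240754) + 31 = (57492504 - 240754) + 31 = 57251750 + 31 = 57251781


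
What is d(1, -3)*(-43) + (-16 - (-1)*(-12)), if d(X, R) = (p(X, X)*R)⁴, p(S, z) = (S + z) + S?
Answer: -282151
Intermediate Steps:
p(S, z) = z + 2*S
d(X, R) = 81*R⁴*X⁴ (d(X, R) = ((X + 2*X)*R)⁴ = ((3*X)*R)⁴ = (3*R*X)⁴ = 81*R⁴*X⁴)
d(1, -3)*(-43) + (-16 - (-1)*(-12)) = (81*(-3)⁴*1⁴)*(-43) + (-16 - (-1)*(-12)) = (81*81*1)*(-43) + (-16 - 1*12) = 6561*(-43) + (-16 - 12) = -282123 - 28 = -282151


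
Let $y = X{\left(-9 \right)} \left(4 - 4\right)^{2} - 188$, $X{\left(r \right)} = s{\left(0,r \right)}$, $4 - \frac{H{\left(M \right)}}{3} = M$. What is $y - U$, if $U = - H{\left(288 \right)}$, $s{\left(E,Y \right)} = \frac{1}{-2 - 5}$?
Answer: $-1040$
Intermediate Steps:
$H{\left(M \right)} = 12 - 3 M$
$s{\left(E,Y \right)} = - \frac{1}{7}$ ($s{\left(E,Y \right)} = \frac{1}{-7} = - \frac{1}{7}$)
$X{\left(r \right)} = - \frac{1}{7}$
$U = 852$ ($U = - (12 - 864) = \left(-1\right) \left(-852\right) = 852$)
$y = -188$ ($y = - \frac{\left(4 - 4\right)^{2}}{7} - 188 = - \frac{0^{2}}{7} - 188 = \left(- \frac{1}{7}\right) 0 - 188 = 0 - 188 = -188$)
$y - U = -188 - 852 = -1040$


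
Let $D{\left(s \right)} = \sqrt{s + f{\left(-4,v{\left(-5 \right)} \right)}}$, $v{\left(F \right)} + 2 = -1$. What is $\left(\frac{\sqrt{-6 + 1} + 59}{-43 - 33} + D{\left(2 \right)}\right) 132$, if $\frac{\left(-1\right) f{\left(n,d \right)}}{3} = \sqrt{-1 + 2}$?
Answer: $- \frac{1947}{19} + 132 i - \frac{33 i \sqrt{5}}{19} \approx -102.47 + 128.12 i$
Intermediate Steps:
$v{\left(F \right)} = -3$ ($v{\left(F \right)} = -2 - 1 = -3$)
$f{\left(n,d \right)} = -3$ ($f{\left(n,d \right)} = - 3 \sqrt{-1 + 2} = - 3 \sqrt{1} = \left(-3\right) 1 = -3$)
$D{\left(s \right)} = \sqrt{-3 + s}$ ($D{\left(s \right)} = \sqrt{s - 3} = \sqrt{-3 + s}$)
$\left(\frac{\sqrt{-6 + 1} + 59}{-43 - 33} + D{\left(2 \right)}\right) 132 = \left(\frac{\sqrt{-6 + 1} + 59}{-43 - 33} + \sqrt{-3 + 2}\right) 132 = \left(\frac{\sqrt{-5} + 59}{-76} + \sqrt{-1}\right) 132 = \left(\left(i \sqrt{5} + 59\right) \left(- \frac{1}{76}\right) + i\right) 132 = \left(\left(59 + i \sqrt{5}\right) \left(- \frac{1}{76}\right) + i\right) 132 = \left(\left(- \frac{59}{76} - \frac{i \sqrt{5}}{76}\right) + i\right) 132 = \left(- \frac{59}{76} + i - \frac{i \sqrt{5}}{76}\right) 132 = - \frac{1947}{19} + 132 i - \frac{33 i \sqrt{5}}{19}$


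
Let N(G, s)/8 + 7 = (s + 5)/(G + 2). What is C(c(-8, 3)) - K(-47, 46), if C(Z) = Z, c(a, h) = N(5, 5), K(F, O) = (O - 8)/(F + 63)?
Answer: -2629/56 ≈ -46.946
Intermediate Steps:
N(G, s) = -56 + 8*(5 + s)/(2 + G) (N(G, s) = -56 + 8*((s + 5)/(G + 2)) = -56 + 8*((5 + s)/(2 + G)) = -56 + 8*(5 + s)/(2 + G))
K(F, O) = (-8 + O)/(63 + F)
c(a, h) = -312/7 (c(a, h) = 8*(-9 + 5 - 7*5)/(2 + 5) = 8*(-9 + 5 - 35)/7 = 8*(⅐)*(-39) = -312/7)
C(c(-8, 3)) - K(-47, 46) = -312/7 - (-8 + 46)/(63 - 47) = -312/7 - 38/16 = -312/7 - 1*19/8 = -312/7 - 19/8 = -2629/56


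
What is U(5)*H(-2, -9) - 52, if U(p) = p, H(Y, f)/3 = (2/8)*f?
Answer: -343/4 ≈ -85.750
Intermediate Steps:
H(Y, f) = 3*f/4 (H(Y, f) = 3*((2/8)*f) = 3*((2*(1/8))*f) = 3*(f/4) = 3*f/4)
U(5)*H(-2, -9) - 52 = 5*((3/4)*(-9)) - 52 = 5*(-27/4) - 52 = -135/4 - 52 = -343/4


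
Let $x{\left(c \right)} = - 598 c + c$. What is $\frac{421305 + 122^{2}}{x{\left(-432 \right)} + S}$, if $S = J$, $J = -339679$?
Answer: $- \frac{436189}{81775} \approx -5.334$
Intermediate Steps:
$S = -339679$
$x{\left(c \right)} = - 597 c$
$\frac{421305 + 122^{2}}{x{\left(-432 \right)} + S} = \frac{421305 + 122^{2}}{\left(-597\right) \left(-432\right) - 339679} = \frac{421305 + 14884}{257904 - 339679} = \frac{436189}{-81775} = 436189 \left(- \frac{1}{81775}\right) = - \frac{436189}{81775}$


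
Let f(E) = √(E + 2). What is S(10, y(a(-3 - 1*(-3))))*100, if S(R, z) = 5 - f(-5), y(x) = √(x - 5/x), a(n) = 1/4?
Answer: 500 - 100*I*√3 ≈ 500.0 - 173.21*I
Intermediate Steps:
f(E) = √(2 + E)
a(n) = ¼
S(R, z) = 5 - I*√3 (S(R, z) = 5 - √(2 - 5) = 5 - √(-3) = 5 - I*√3)
S(10, y(a(-3 - 1*(-3))))*100 = (5 - I*√3)*100 = 500 - 100*I*√3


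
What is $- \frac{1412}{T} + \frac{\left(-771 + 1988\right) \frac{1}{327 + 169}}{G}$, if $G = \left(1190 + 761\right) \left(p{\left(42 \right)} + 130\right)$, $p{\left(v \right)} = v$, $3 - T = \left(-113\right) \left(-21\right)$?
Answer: $\frac{117510702817}{197235798720} \approx 0.59579$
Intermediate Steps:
$T = -2370$ ($T = 3 - \left(-113\right) \left(-21\right) = 3 - 2373 = -2370$)
$G = 335572$ ($G = \left(1190 + 761\right) \left(42 + 130\right) = 1951 \cdot 172 = 335572$)
$- \frac{1412}{T} + \frac{\left(-771 + 1988\right) \frac{1}{327 + 169}}{G} = - \frac{1412}{-2370} + \frac{\left(-771 + 1988\right) \frac{1}{327 + 169}}{335572} = \left(-1412\right) \left(- \frac{1}{2370}\right) + \frac{1217}{496} \cdot \frac{1}{335572} = \frac{706}{1185} + 1217 \cdot \frac{1}{496} \cdot \frac{1}{335572} = \frac{706}{1185} + \frac{1217}{496} \cdot \frac{1}{335572} = \frac{706}{1185} + \frac{1217}{166443712} = \frac{117510702817}{197235798720}$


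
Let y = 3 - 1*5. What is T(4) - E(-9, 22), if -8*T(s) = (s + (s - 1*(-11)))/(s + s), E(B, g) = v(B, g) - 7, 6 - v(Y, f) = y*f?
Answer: -2771/64 ≈ -43.297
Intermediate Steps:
y = -2 (y = 3 - 5 = -2)
v(Y, f) = 6 + 2*f (v(Y, f) = 6 - (-2)*f = 6 + 2*f)
E(B, g) = -1 + 2*g (E(B, g) = (6 + 2*g) - 7 = -1 + 2*g)
T(s) = -(11 + 2*s)/(16*s) (T(s) = -(s + (s - 1*(-11)))/(8*(s + s)) = -(s + (s + 11))/(8*(2*s)) = -(s + (11 + s))*1/(2*s)/8 = -(11 + 2*s)*1/(2*s)/8 = -(11 + 2*s)/(16*s))
T(4) - E(-9, 22) = (1/16)*(-11 - 2*4)/4 - (-1 + 2*22) = (1/16)*(¼)*(-11 - 8) - (-1 + 44) = (1/16)*(¼)*(-19) - 1*43 = -19/64 - 43 = -2771/64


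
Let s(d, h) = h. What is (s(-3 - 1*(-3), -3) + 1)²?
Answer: 4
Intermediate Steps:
(s(-3 - 1*(-3), -3) + 1)² = (-3 + 1)² = (-2)² = 4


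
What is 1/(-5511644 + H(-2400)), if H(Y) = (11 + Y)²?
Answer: 1/195677 ≈ 5.1105e-6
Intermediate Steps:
1/(-5511644 + H(-2400)) = 1/(-5511644 + (11 - 2400)²) = 1/(-5511644 + (-2389)²) = 1/(-5511644 + 5707321) = 1/195677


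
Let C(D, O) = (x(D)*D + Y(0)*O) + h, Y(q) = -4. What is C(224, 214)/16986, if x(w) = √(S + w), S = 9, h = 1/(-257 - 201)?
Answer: -130683/2593196 + 112*√233/8493 ≈ 0.15090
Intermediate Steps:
h = -1/458 (h = 1/(-458) = -1/458 ≈ -0.0021834)
x(w) = √(9 + w)
C(D, O) = -1/458 - 4*O + D*√(9 + D) (C(D, O) = (√(9 + D)*D - 4*O) - 1/458 = (D*√(9 + D) - 4*O) - 1/458 = (-4*O + D*√(9 + D)) - 1/458 = -1/458 - 4*O + D*√(9 + D))
C(224, 214)/16986 = (-1/458 - 4*214 + 224*√(9 + 224))/16986 = (-1/458 - 856 + 224*√233)*(1/16986) = (-392049/458 + 224*√233)*(1/16986) = -130683/2593196 + 112*√233/8493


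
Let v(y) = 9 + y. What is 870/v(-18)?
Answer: -290/3 ≈ -96.667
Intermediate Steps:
870/v(-18) = 870/(9 - 18) = 870/(-9) = 870*(-⅑) = -290/3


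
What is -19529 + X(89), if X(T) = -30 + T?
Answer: -19470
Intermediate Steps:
-19529 + X(89) = -19529 + (-30 + 89) = -19529 + 59 = -19470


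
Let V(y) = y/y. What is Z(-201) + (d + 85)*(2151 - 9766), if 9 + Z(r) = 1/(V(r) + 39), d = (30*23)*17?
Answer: -3598849359/40 ≈ -8.9971e+7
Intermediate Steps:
V(y) = 1
d = 11730 (d = 690*17 = 11730)
Z(r) = -359/40 (Z(r) = -9 + 1/(1 + 39) = -9 + 1/40 = -359/40)
Z(-201) + (d + 85)*(2151 - 9766) = -359/40 + (11730 + 85)*(2151 - 9766) = -359/40 + 11815*(-7615) = -359/40 - 89971225 = -3598849359/40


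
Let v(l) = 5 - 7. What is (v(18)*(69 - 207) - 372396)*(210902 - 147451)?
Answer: -23611386120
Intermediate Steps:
v(l) = -2
(v(18)*(69 - 207) - 372396)*(210902 - 147451) = (-2*(69 - 207) - 372396)*(210902 - 147451) = (-2*(-138) - 372396)*63451 = (276 - 372396)*63451 = -372120*63451 = -23611386120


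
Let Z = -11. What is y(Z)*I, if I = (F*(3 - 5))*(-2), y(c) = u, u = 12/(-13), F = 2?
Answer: -96/13 ≈ -7.3846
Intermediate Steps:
u = -12/13 (u = 12*(-1/13) = -12/13 ≈ -0.92308)
y(c) = -12/13
I = 8 (I = (2*(3 - 5))*(-2) = (2*(-2))*(-2) = -4*(-2) = 8)
y(Z)*I = -12/13*8 = -96/13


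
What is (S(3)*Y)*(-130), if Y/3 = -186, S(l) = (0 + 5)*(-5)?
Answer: -1813500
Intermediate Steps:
S(l) = -25 (S(l) = 5*(-5) = -25)
Y = -558 (Y = 3*(-186) = -558)
(S(3)*Y)*(-130) = -25*(-558)*(-130) = 13950*(-130) = -1813500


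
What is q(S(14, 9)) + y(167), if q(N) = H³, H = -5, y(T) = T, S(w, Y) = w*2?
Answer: 42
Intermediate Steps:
S(w, Y) = 2*w
q(N) = -125 (q(N) = (-5)³ = -125)
q(S(14, 9)) + y(167) = -125 + 167 = 42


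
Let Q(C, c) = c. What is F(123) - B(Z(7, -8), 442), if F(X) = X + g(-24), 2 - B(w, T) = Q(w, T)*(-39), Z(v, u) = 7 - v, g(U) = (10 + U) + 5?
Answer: -17126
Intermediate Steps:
g(U) = 15 + U
B(w, T) = 2 + 39*T (B(w, T) = 2 - T*(-39) = 2 - (-39)*T = 2 + 39*T)
F(X) = -9 + X (F(X) = X + (15 - 24) = X - 9 = -9 + X)
F(123) - B(Z(7, -8), 442) = (-9 + 123) - (2 + 39*442) = 114 - (2 + 17238) = 114 - 1*17240 = 114 - 17240 = -17126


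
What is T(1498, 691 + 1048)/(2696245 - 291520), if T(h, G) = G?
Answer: 1739/2404725 ≈ 0.00072316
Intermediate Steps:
T(1498, 691 + 1048)/(2696245 - 291520) = (691 + 1048)/(2696245 - 291520) = 1739/2404725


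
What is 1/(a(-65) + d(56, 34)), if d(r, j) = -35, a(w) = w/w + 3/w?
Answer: -65/2213 ≈ -0.029372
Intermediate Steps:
a(w) = 1 + 3/w
1/(a(-65) + d(56, 34)) = 1/((3 - 65)/(-65) - 35) = 1/(-1/65*(-62) - 35) = 1/(62/65 - 35) = 1/(-2213/65) = -65/2213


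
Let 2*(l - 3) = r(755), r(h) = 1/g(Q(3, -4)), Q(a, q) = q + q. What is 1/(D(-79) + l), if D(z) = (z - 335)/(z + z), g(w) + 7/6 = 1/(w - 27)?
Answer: 19829/103149 ≈ 0.19224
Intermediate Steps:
Q(a, q) = 2*q
g(w) = -7/6 + 1/(-27 + w) (g(w) = -7/6 + 1/(w - 27) = -7/6 + 1/(-27 + w))
D(z) = (-335 + z)/(2*z) (D(z) = (-335 + z)/((2*z)) = (-335 + z)*(1/(2*z)) = (-335 + z)/(2*z))
r(h) = -210/251 (r(h) = 1/((195 - 14*(-4))/(6*(-27 + 2*(-4)))) = 1/((195 - 7*(-8))/(6*(-27 - 8))) = 1/((⅙)*(195 + 56)/(-35)) = 1/((⅙)*(-1/35)*251) = 1/(-251/210) = -210/251)
l = 648/251 (l = 3 + (½)*(-210/251) = 3 - 105/251 = 648/251 ≈ 2.5817)
1/(D(-79) + l) = 1/((½)*(-335 - 79)/(-79) + 648/251) = 1/((½)*(-1/79)*(-414) + 648/251) = 1/(207/79 + 648/251) = 1/(103149/19829) = 19829/103149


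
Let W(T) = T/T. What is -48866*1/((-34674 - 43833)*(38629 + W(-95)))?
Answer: 24433/1516362705 ≈ 1.6113e-5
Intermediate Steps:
W(T) = 1
-48866*1/((-34674 - 43833)*(38629 + W(-95))) = -48866*1/((-34674 - 43833)*(38629 + 1)) = -48866/(38630*(-78507)) = -48866/(-3032725410) = -48866*(-1/3032725410) = 24433/1516362705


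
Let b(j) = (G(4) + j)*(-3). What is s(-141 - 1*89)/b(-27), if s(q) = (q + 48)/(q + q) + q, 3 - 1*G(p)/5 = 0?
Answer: -17603/2760 ≈ -6.3779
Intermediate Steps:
G(p) = 15 (G(p) = 15 - 5*0 = 15 + 0 = 15)
s(q) = q + (48 + q)/(2*q) (s(q) = (48 + q)/((2*q)) + q = (48 + q)*(1/(2*q)) + q = (48 + q)/(2*q) + q = q + (48 + q)/(2*q))
b(j) = -45 - 3*j (b(j) = (15 + j)*(-3) = -45 - 3*j)
s(-141 - 1*89)/b(-27) = (½ + (-141 - 1*89) + 24/(-141 - 1*89))/(-45 - 3*(-27)) = (½ + (-141 - 89) + 24/(-141 - 89))/(-45 + 81) = (½ - 230 + 24/(-230))/36 = (½ - 230 + 24*(-1/230))*(1/36) = (½ - 230 - 12/115)*(1/36) = -52809/230*1/36 = -17603/2760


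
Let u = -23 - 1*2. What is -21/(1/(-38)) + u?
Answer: 773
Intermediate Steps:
u = -25 (u = -23 - 2 = -25)
-21/(1/(-38)) + u = -21/(1/(-38)) - 25 = -21/(-1/38) - 25 = -21*(-38) - 25 = 798 - 25 = 773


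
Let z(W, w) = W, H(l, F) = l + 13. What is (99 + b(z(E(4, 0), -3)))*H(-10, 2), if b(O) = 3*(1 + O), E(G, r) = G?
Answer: 342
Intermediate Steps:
H(l, F) = 13 + l
b(O) = 3 + 3*O
(99 + b(z(E(4, 0), -3)))*H(-10, 2) = (99 + (3 + 3*4))*(13 - 10) = (99 + (3 + 12))*3 = (99 + 15)*3 = 114*3 = 342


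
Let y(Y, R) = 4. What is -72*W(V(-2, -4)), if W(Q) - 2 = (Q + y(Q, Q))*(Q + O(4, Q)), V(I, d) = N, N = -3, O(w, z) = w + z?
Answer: 0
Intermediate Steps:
V(I, d) = -3
W(Q) = 2 + (4 + Q)*(4 + 2*Q) (W(Q) = 2 + (Q + 4)*(Q + (4 + Q)) = 2 + (4 + Q)*(4 + 2*Q))
-72*W(V(-2, -4)) = -72*(18 + 2*(-3)**2 + 12*(-3)) = -72*(18 + 2*9 - 36) = -72*(18 + 18 - 36) = -72*0 = 0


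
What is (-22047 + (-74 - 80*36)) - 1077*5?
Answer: -30386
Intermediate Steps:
(-22047 + (-74 - 80*36)) - 1077*5 = (-22047 + (-74 - 2880)) - 5385 = (-22047 - 2954) - 5385 = -25001 - 5385 = -30386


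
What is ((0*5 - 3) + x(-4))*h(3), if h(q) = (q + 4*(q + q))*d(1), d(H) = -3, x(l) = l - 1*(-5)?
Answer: 162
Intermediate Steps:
x(l) = 5 + l (x(l) = l + 5 = 5 + l)
h(q) = -27*q (h(q) = (q + 4*(q + q))*(-3) = (q + 4*(2*q))*(-3) = (q + 8*q)*(-3) = (9*q)*(-3) = -27*q)
((0*5 - 3) + x(-4))*h(3) = ((0*5 - 3) + (5 - 4))*(-27*3) = ((0 - 3) + 1)*(-81) = (-3 + 1)*(-81) = -2*(-81) = 162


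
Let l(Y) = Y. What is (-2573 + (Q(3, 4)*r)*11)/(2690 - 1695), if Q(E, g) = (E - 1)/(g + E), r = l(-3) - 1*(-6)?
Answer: -3589/1393 ≈ -2.5765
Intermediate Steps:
r = 3 (r = -3 - 1*(-6) = -3 + 6 = 3)
Q(E, g) = (-1 + E)/(E + g)
(-2573 + (Q(3, 4)*r)*11)/(2690 - 1695) = (-2573 + (((-1 + 3)/(3 + 4))*3)*11)/(2690 - 1695) = (-2573 + ((2/7)*3)*11)/995 = (-2573 + (((⅐)*2)*3)*11)*(1/995) = (-2573 + ((2/7)*3)*11)*(1/995) = (-2573 + (6/7)*11)*(1/995) = (-2573 + 66/7)*(1/995) = -17945/7*1/995 = -3589/1393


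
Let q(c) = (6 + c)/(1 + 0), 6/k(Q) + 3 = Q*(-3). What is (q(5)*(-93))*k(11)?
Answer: 341/2 ≈ 170.50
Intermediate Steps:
k(Q) = 6/(-3 - 3*Q) (k(Q) = 6/(-3 + Q*(-3)) = 6/(-3 - 3*Q))
q(c) = 6 + c (q(c) = (6 + c)/1 = (6 + c)*1 = 6 + c)
(q(5)*(-93))*k(11) = ((6 + 5)*(-93))*(-2/(1 + 11)) = (11*(-93))*(-2/12) = -(-2046)/12 = -1023*(-⅙) = 341/2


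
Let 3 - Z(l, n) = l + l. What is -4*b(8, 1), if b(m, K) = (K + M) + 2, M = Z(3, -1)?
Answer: 0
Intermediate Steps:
Z(l, n) = 3 - 2*l (Z(l, n) = 3 - (l + l) = 3 - 2*l)
M = -3 (M = 3 - 2*3 = 3 - 6 = -3)
b(m, K) = -1 + K (b(m, K) = (K - 3) + 2 = (-3 + K) + 2 = -1 + K)
-4*b(8, 1) = -4*(-1 + 1) = -4*0 = 0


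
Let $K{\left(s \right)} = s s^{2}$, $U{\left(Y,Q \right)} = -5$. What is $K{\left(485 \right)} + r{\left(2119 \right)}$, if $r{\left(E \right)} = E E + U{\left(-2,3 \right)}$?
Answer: $118574281$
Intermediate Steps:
$r{\left(E \right)} = -5 + E^{2}$ ($r{\left(E \right)} = E E - 5 = E^{2} - 5 = -5 + E^{2}$)
$K{\left(s \right)} = s^{3}$
$K{\left(485 \right)} + r{\left(2119 \right)} = 485^{3} - \left(5 - 2119^{2}\right) = 114084125 + \left(-5 + 4490161\right) = 114084125 + 4490156 = 118574281$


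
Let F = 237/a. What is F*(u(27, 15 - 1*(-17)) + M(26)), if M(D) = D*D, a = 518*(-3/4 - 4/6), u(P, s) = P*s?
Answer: -312840/629 ≈ -497.36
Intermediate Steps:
a = -4403/6 (a = 518*(-3*¼ - 4*⅙) = 518*(-¾ - ⅔) = 518*(-17/12) = -4403/6 ≈ -733.83)
F = -1422/4403 (F = 237/(-4403/6) = 237*(-6/4403) = -1422/4403 ≈ -0.32296)
M(D) = D²
F*(u(27, 15 - 1*(-17)) + M(26)) = -1422*(27*(15 - 1*(-17)) + 26²)/4403 = -1422*(27*(15 + 17) + 676)/4403 = -1422*(27*32 + 676)/4403 = -1422*(864 + 676)/4403 = -1422/4403*1540 = -312840/629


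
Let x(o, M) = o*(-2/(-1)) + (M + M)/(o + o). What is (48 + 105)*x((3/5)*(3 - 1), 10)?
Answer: 8211/5 ≈ 1642.2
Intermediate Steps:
x(o, M) = 2*o + M/o (x(o, M) = o*(-2*(-1)) + (2*M)/((2*o)) = o*2 + (2*M)*(1/(2*o)) = 2*o + M/o)
(48 + 105)*x((3/5)*(3 - 1), 10) = (48 + 105)*(2*((3/5)*(3 - 1)) + 10/(((3/5)*(3 - 1)))) = 153*(2*((3*(⅕))*2) + 10/(((3*(⅕))*2))) = 153*(2*((⅗)*2) + 10/(((⅗)*2))) = 153*(2*(6/5) + 10/(6/5)) = 153*(12/5 + 10*(⅚)) = 153*(12/5 + 25/3) = 153*(161/15) = 8211/5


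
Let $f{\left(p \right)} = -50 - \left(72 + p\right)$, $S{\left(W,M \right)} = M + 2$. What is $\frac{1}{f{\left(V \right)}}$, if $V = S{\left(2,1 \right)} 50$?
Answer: $- \frac{1}{272} \approx -0.0036765$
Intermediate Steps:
$S{\left(W,M \right)} = 2 + M$
$V = 150$ ($V = \left(2 + 1\right) 50 = 3 \cdot 50 = 150$)
$f{\left(p \right)} = -122 - p$ ($f{\left(p \right)} = -50 - \left(72 + p\right) = -122 - p$)
$\frac{1}{f{\left(V \right)}} = \frac{1}{-122 - 150} = \frac{1}{-272} = - \frac{1}{272}$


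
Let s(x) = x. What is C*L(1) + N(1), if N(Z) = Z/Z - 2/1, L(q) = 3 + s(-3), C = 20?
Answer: -1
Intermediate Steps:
L(q) = 0 (L(q) = 3 - 3 = 0)
N(Z) = -1 (N(Z) = 1 - 2*1 = 1 - 2 = -1)
C*L(1) + N(1) = 20*0 - 1 = 0 - 1 = -1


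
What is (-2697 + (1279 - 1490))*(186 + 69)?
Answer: -741540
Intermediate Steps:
(-2697 + (1279 - 1490))*(186 + 69) = (-2697 - 211)*255 = -2908*255 = -741540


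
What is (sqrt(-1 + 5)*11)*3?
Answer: 66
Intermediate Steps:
(sqrt(-1 + 5)*11)*3 = (sqrt(4)*11)*3 = (2*11)*3 = 22*3 = 66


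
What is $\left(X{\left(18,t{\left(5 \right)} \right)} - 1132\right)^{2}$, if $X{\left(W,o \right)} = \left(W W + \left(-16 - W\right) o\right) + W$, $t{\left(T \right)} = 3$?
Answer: $795664$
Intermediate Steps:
$X{\left(W,o \right)} = W + W^{2} + o \left(-16 - W\right)$ ($X{\left(W,o \right)} = \left(W^{2} + o \left(-16 - W\right)\right) + W = W + W^{2} + o \left(-16 - W\right)$)
$\left(X{\left(18,t{\left(5 \right)} \right)} - 1132\right)^{2} = \left(\left(18 + 18^{2} - 48 - 18 \cdot 3\right) - 1132\right)^{2} = \left(\left(18 + 324 - 48 - 54\right) - 1132\right)^{2} = \left(240 - 1132\right)^{2} = \left(-892\right)^{2} = 795664$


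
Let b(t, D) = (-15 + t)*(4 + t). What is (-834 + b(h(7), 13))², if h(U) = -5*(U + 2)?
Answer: 2643876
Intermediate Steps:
h(U) = -10 - 5*U (h(U) = -5*(2 + U) = -10 - 5*U)
(-834 + b(h(7), 13))² = (-834 + (-60 + (-10 - 5*7)² - 11*(-10 - 5*7)))² = (-834 + (-60 + (-10 - 35)² - 11*(-10 - 35)))² = (-834 + (-60 + (-45)² - 11*(-45)))² = (-834 + (-60 + 2025 + 495))² = (-834 + 2460)² = 1626² = 2643876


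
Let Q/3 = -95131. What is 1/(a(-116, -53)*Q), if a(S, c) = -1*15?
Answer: 1/4280895 ≈ 2.3360e-7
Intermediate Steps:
Q = -285393 (Q = 3*(-95131) = -285393)
a(S, c) = -15
1/(a(-116, -53)*Q) = 1/(-15*(-285393)) = -1/15*(-1/285393) = 1/4280895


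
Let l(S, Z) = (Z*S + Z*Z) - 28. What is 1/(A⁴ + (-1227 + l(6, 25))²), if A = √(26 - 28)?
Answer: 1/230404 ≈ 4.3402e-6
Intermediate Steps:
l(S, Z) = -28 + Z² + S*Z (l(S, Z) = (S*Z + Z²) - 28 = (Z² + S*Z) - 28 = -28 + Z² + S*Z)
A = I*√2 (A = √(-2) = I*√2 ≈ 1.4142*I)
1/(A⁴ + (-1227 + l(6, 25))²) = 1/((I*√2)⁴ + (-1227 + (-28 + 25² + 6*25))²) = 1/(4 + (-1227 + (-28 + 625 + 150))²) = 1/(4 + (-1227 + 747)²) = 1/(4 + (-480)²) = 1/(4 + 230400) = 1/230404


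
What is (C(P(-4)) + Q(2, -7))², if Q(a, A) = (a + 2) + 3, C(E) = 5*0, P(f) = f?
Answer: 49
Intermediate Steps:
C(E) = 0
Q(a, A) = 5 + a (Q(a, A) = (2 + a) + 3 = 5 + a)
(C(P(-4)) + Q(2, -7))² = (0 + (5 + 2))² = (0 + 7)² = 7² = 49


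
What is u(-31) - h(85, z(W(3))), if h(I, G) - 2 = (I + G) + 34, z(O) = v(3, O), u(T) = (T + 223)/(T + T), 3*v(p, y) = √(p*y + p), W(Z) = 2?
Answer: -3878/31 ≈ -125.10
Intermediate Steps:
v(p, y) = √(p + p*y)/3 (v(p, y) = √(p*y + p)/3 = √(p + p*y)/3)
u(T) = (223 + T)/(2*T) (u(T) = (223 + T)/((2*T)) = (223 + T)*(1/(2*T)) = (223 + T)/(2*T))
z(O) = √(3 + 3*O)/3 (z(O) = √(3*(1 + O))/3 = √(3 + 3*O)/3)
h(I, G) = 36 + G + I (h(I, G) = 2 + ((I + G) + 34) = 2 + ((G + I) + 34) = 2 + (34 + G + I) = 36 + G + I)
u(-31) - h(85, z(W(3))) = (½)*(223 - 31)/(-31) - (36 + √(3 + 3*2)/3 + 85) = (½)*(-1/31)*192 - (36 + √(3 + 6)/3 + 85) = -96/31 - (36 + √9/3 + 85) = -96/31 - (36 + (⅓)*3 + 85) = -96/31 - (36 + 1 + 85) = -96/31 - 1*122 = -96/31 - 122 = -3878/31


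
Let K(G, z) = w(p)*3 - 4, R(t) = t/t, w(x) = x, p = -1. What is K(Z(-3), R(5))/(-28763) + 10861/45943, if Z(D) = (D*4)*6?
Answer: 44673792/188779787 ≈ 0.23664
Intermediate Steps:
Z(D) = 24*D (Z(D) = (4*D)*6 = 24*D)
R(t) = 1
K(G, z) = -7 (K(G, z) = -1*3 - 4 = -3 - 4 = -7)
K(Z(-3), R(5))/(-28763) + 10861/45943 = -7/(-28763) + 10861/45943 = -7*(-1/28763) + 10861*(1/45943) = 1/4109 + 10861/45943 = 44673792/188779787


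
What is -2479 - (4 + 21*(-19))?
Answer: -2084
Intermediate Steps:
-2479 - (4 + 21*(-19)) = -2479 - (4 - 399) = -2479 - 1*(-395) = -2479 + 395 = -2084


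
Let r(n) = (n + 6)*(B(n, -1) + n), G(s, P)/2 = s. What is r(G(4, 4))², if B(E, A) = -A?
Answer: 15876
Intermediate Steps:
G(s, P) = 2*s
r(n) = (1 + n)*(6 + n) (r(n) = (n + 6)*(-1*(-1) + n) = (6 + n)*(1 + n) = (1 + n)*(6 + n))
r(G(4, 4))² = (6 + (2*4)² + 7*(2*4))² = (6 + 8² + 7*8)² = (6 + 64 + 56)² = 126² = 15876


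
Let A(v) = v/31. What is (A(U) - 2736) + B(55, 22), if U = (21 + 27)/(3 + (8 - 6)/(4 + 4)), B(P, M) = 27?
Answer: -1091535/403 ≈ -2708.5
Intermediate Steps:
U = 192/13 (U = 48/(3 + 2/8) = 48/(3 + 2*(⅛)) = 48/(3 + ¼) = 48/(13/4) = 48*(4/13) = 192/13 ≈ 14.769)
A(v) = v/31 (A(v) = v*(1/31) = v/31)
(A(U) - 2736) + B(55, 22) = ((1/31)*(192/13) - 2736) + 27 = (192/403 - 2736) + 27 = -1102416/403 + 27 = -1091535/403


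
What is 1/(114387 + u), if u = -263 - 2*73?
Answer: 1/113978 ≈ 8.7736e-6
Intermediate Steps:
u = -409 (u = -263 - 146 = -409)
1/(114387 + u) = 1/(114387 - 409) = 1/113978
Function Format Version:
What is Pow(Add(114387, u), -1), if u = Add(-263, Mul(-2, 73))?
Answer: Rational(1, 113978) ≈ 8.7736e-6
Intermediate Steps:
u = -409 (u = Add(-263, -146) = -409)
Pow(Add(114387, u), -1) = Pow(Add(114387, -409), -1) = Pow(113978, -1) = Rational(1, 113978)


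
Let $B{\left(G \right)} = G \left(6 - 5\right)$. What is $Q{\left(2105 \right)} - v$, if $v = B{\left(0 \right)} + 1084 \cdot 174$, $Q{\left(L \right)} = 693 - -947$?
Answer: $-186976$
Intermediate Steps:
$Q{\left(L \right)} = 1640$ ($Q{\left(L \right)} = 693 + 947 = 1640$)
$B{\left(G \right)} = G$ ($B{\left(G \right)} = G 1 = G$)
$v = 188616$ ($v = 0 + 1084 \cdot 174 = 0 + 188616 = 188616$)
$Q{\left(2105 \right)} - v = 1640 - 188616 = -186976$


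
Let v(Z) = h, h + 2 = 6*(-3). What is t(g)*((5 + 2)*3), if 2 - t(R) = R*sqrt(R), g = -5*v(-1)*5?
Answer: 42 - 105000*sqrt(5) ≈ -2.3475e+5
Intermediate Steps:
h = -20 (h = -2 + 6*(-3) = -2 - 18 = -20)
v(Z) = -20
g = 500 (g = -5*(-20)*5 = 100*5 = 500)
t(R) = 2 - R**(3/2) (t(R) = 2 - R*sqrt(R) = 2 - R**(3/2))
t(g)*((5 + 2)*3) = (2 - 500**(3/2))*((5 + 2)*3) = (2 - 5000*sqrt(5))*(7*3) = (2 - 5000*sqrt(5))*21 = 42 - 105000*sqrt(5)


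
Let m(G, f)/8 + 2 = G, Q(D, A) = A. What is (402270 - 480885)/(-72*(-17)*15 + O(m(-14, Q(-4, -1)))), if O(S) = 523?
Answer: -78615/18883 ≈ -4.1633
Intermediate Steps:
m(G, f) = -16 + 8*G
(402270 - 480885)/(-72*(-17)*15 + O(m(-14, Q(-4, -1)))) = (402270 - 480885)/(-72*(-17)*15 + 523) = -78615/(1224*15 + 523) = -78615/(18360 + 523) = -78615/18883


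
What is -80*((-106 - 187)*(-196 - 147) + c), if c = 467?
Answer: -8077280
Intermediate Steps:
-80*((-106 - 187)*(-196 - 147) + c) = -80*((-106 - 187)*(-196 - 147) + 467) = -80*(-293*(-343) + 467) = -80*(100499 + 467) = -80*100966 = -8077280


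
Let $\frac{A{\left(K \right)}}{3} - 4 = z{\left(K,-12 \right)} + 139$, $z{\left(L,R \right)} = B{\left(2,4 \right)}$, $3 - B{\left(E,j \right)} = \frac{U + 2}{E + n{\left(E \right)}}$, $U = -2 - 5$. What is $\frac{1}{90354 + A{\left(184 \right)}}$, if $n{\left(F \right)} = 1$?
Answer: $\frac{1}{90797} \approx 1.1014 \cdot 10^{-5}$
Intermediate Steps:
$U = -7$ ($U = -2 - 5 = -7$)
$B{\left(E,j \right)} = 3 + \frac{5}{1 + E}$ ($B{\left(E,j \right)} = 3 - \frac{-7 + 2}{E + 1} = 3 - - \frac{5}{1 + E} = 3 + \frac{5}{1 + E}$)
$z{\left(L,R \right)} = \frac{14}{3}$ ($z{\left(L,R \right)} = \frac{8 + 3 \cdot 2}{1 + 2} = \frac{8 + 6}{3} = \frac{1}{3} \cdot 14 = \frac{14}{3}$)
$A{\left(K \right)} = 443$ ($A{\left(K \right)} = 12 + 3 \left(\frac{14}{3} + 139\right) = 12 + 3 \cdot \frac{431}{3} = 12 + 431 = 443$)
$\frac{1}{90354 + A{\left(184 \right)}} = \frac{1}{90354 + 443} = \frac{1}{90797}$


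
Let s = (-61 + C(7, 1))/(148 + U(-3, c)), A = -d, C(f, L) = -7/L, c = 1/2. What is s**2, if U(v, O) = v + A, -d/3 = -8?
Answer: 4624/14641 ≈ 0.31583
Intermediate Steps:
c = 1/2 ≈ 0.50000
d = 24 (d = -3*(-8) = 24)
A = -24 (A = -1*24 = -24)
U(v, O) = -24 + v (U(v, O) = v - 24 = -24 + v)
s = -68/121 (s = (-61 - 7/1)/(148 + (-24 - 3)) = (-61 - 7*1)/(148 - 27) = (-61 - 7)/121 = -68*1/121 = -68/121 ≈ -0.56198)
s**2 = (-68/121)**2 = 4624/14641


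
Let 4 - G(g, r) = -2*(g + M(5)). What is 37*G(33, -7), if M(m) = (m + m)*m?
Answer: 6290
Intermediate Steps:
M(m) = 2*m² (M(m) = (2*m)*m = 2*m²)
G(g, r) = 104 + 2*g (G(g, r) = 4 - (-2)*(g + 2*5²) = 4 - (-2)*(g + 2*25) = 4 - (-2)*(g + 50) = 4 - (-2)*(50 + g) = 4 - (-100 - 2*g) = 4 + (100 + 2*g) = 104 + 2*g)
37*G(33, -7) = 37*(104 + 2*33) = 37*(104 + 66) = 37*170 = 6290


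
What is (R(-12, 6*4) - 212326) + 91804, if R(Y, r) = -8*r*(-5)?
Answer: -119562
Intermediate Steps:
R(Y, r) = 40*r
(R(-12, 6*4) - 212326) + 91804 = (40*(6*4) - 212326) + 91804 = (40*24 - 212326) + 91804 = (960 - 212326) + 91804 = -211366 + 91804 = -119562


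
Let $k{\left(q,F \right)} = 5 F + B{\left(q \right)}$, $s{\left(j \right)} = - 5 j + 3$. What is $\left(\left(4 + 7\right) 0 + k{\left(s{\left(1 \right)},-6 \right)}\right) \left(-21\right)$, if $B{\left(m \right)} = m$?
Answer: $672$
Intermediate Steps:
$s{\left(j \right)} = 3 - 5 j$
$k{\left(q,F \right)} = q + 5 F$ ($k{\left(q,F \right)} = 5 F + q = q + 5 F$)
$\left(\left(4 + 7\right) 0 + k{\left(s{\left(1 \right)},-6 \right)}\right) \left(-21\right) = \left(\left(4 + 7\right) 0 + \left(\left(3 - 5\right) + 5 \left(-6\right)\right)\right) \left(-21\right) = \left(11 \cdot 0 + \left(\left(3 - 5\right) - 30\right)\right) \left(-21\right) = \left(0 - 32\right) \left(-21\right) = \left(-32\right) \left(-21\right) = 672$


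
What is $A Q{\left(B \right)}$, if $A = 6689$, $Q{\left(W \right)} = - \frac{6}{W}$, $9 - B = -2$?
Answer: $- \frac{40134}{11} \approx -3648.5$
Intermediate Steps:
$B = 11$ ($B = 9 - -2 = 9 + 2 = 11$)
$A Q{\left(B \right)} = 6689 \left(- \frac{6}{11}\right) = - \frac{40134}{11}$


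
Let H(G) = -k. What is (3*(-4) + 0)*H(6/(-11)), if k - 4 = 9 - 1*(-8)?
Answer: 252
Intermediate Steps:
k = 21 (k = 4 + (9 - 1*(-8)) = 4 + (9 + 8) = 4 + 17 = 21)
H(G) = -21 (H(G) = -1*21 = -21)
(3*(-4) + 0)*H(6/(-11)) = (3*(-4) + 0)*(-21) = (-12 + 0)*(-21) = -12*(-21) = 252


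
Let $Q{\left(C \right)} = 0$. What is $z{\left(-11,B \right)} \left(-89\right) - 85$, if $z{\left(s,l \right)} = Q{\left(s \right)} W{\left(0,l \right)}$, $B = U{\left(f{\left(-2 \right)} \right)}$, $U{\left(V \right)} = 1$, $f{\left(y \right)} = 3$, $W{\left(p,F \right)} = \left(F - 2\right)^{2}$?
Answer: $-85$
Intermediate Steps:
$W{\left(p,F \right)} = \left(-2 + F\right)^{2}$
$B = 1$
$z{\left(s,l \right)} = 0$ ($z{\left(s,l \right)} = 0 \left(-2 + l\right)^{2} = 0$)
$z{\left(-11,B \right)} \left(-89\right) - 85 = 0 \left(-89\right) - 85 = 0 - 85 = -85$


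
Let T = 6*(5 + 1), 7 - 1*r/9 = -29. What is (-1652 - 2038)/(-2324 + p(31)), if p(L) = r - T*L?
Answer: 45/38 ≈ 1.1842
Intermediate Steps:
r = 324 (r = 63 - 9*(-29) = 63 + 261 = 324)
T = 36 (T = 6*6 = 36)
p(L) = 324 - 36*L
(-1652 - 2038)/(-2324 + p(31)) = (-1652 - 2038)/(-2324 + (324 - 36*31)) = -3690/(-2324 + (324 - 1116)) = -3690/(-2324 - 792) = -3690/(-3116) = -3690*(-1/3116) = 45/38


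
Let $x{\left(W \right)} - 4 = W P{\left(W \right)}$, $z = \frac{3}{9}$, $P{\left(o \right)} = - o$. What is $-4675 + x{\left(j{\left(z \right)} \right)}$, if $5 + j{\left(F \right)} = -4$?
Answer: $-4752$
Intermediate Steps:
$z = \frac{1}{3}$ ($z = 3 \cdot \frac{1}{9} = \frac{1}{3} \approx 0.33333$)
$j{\left(F \right)} = -9$ ($j{\left(F \right)} = -5 - 4 = -9$)
$x{\left(W \right)} = 4 - W^{2}$ ($x{\left(W \right)} = 4 + W \left(- W\right) = 4 - W^{2}$)
$-4675 + x{\left(j{\left(z \right)} \right)} = -4675 + \left(4 - \left(-9\right)^{2}\right) = -4675 + \left(4 - 81\right) = -4675 - 77 = -4752$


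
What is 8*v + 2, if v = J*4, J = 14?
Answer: 450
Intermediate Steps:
v = 56 (v = 14*4 = 56)
8*v + 2 = 8*56 + 2 = 448 + 2 = 450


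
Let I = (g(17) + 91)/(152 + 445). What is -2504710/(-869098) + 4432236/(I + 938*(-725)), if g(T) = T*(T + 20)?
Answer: -106898940812093/29403695075395 ≈ -3.6356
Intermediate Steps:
g(T) = T*(20 + T)
I = 240/199 (I = (17*(20 + 17) + 91)/(152 + 445) = (17*37 + 91)/597 = (629 + 91)*(1/597) = 720*(1/597) = 240/199 ≈ 1.2060)
-2504710/(-869098) + 4432236/(I + 938*(-725)) = -2504710/(-869098) + 4432236/(240/199 + 938*(-725)) = -2504710*(-1/869098) + 4432236/(240/199 - 680050) = 1252355/434549 + 4432236/(-135329710/199) = 1252355/434549 + 4432236*(-199/135329710) = 1252355/434549 - 441007482/67664855 = -106898940812093/29403695075395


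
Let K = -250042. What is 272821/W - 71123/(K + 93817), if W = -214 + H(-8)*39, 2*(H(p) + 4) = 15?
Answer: -17046379477/4842975 ≈ -3519.8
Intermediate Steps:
H(p) = 7/2 (H(p) = -4 + (½)*15 = -4 + 15/2 = 7/2)
W = -155/2 (W = -214 + (7/2)*39 = -214 + 273/2 = -155/2 ≈ -77.500)
272821/W - 71123/(K + 93817) = 272821/(-155/2) - 71123/(-250042 + 93817) = 272821*(-2/155) - 71123/(-156225) = -545642/155 - 71123*(-1/156225) = -545642/155 + 71123/156225 = -17046379477/4842975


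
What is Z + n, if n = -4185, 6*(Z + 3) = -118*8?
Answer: -13036/3 ≈ -4345.3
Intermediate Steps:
Z = -481/3 (Z = -3 + (-118*8)/6 = -3 + (1/6)*(-944) = -3 - 472/3 = -481/3 ≈ -160.33)
Z + n = -481/3 - 4185 = -13036/3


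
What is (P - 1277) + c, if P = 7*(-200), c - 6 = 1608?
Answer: -1063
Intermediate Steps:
c = 1614 (c = 6 + 1608 = 1614)
P = -1400
(P - 1277) + c = (-1400 - 1277) + 1614 = -2677 + 1614 = -1063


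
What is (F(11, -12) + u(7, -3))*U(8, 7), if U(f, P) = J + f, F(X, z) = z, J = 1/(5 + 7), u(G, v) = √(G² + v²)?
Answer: -97 + 97*√58/12 ≈ -35.439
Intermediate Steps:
J = 1/12 ≈ 0.083333
U(f, P) = 1/12 + f
(F(11, -12) + u(7, -3))*U(8, 7) = (-12 + √(7² + (-3)²))*(1/12 + 8) = (-12 + √(49 + 9))*(97/12) = (-12 + √58)*(97/12) = -97 + 97*√58/12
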